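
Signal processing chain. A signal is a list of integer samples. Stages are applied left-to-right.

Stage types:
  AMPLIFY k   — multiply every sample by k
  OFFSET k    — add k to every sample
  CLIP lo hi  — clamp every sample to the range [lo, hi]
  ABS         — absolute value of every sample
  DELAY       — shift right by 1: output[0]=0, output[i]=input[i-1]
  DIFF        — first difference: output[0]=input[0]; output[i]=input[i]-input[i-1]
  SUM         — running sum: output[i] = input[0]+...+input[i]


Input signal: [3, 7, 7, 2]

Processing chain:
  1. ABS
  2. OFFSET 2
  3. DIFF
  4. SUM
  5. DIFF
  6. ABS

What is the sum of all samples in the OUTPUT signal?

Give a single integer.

Input: [3, 7, 7, 2]
Stage 1 (ABS): |3|=3, |7|=7, |7|=7, |2|=2 -> [3, 7, 7, 2]
Stage 2 (OFFSET 2): 3+2=5, 7+2=9, 7+2=9, 2+2=4 -> [5, 9, 9, 4]
Stage 3 (DIFF): s[0]=5, 9-5=4, 9-9=0, 4-9=-5 -> [5, 4, 0, -5]
Stage 4 (SUM): sum[0..0]=5, sum[0..1]=9, sum[0..2]=9, sum[0..3]=4 -> [5, 9, 9, 4]
Stage 5 (DIFF): s[0]=5, 9-5=4, 9-9=0, 4-9=-5 -> [5, 4, 0, -5]
Stage 6 (ABS): |5|=5, |4|=4, |0|=0, |-5|=5 -> [5, 4, 0, 5]
Output sum: 14

Answer: 14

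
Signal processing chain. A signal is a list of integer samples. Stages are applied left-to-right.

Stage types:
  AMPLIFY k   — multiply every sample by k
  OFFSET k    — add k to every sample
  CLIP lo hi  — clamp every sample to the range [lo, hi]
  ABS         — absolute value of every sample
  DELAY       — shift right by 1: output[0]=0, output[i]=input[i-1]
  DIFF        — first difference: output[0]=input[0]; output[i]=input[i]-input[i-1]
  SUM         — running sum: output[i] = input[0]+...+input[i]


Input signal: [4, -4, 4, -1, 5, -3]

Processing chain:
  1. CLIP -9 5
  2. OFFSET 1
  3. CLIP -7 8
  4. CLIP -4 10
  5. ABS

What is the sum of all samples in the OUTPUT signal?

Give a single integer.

Answer: 21

Derivation:
Input: [4, -4, 4, -1, 5, -3]
Stage 1 (CLIP -9 5): clip(4,-9,5)=4, clip(-4,-9,5)=-4, clip(4,-9,5)=4, clip(-1,-9,5)=-1, clip(5,-9,5)=5, clip(-3,-9,5)=-3 -> [4, -4, 4, -1, 5, -3]
Stage 2 (OFFSET 1): 4+1=5, -4+1=-3, 4+1=5, -1+1=0, 5+1=6, -3+1=-2 -> [5, -3, 5, 0, 6, -2]
Stage 3 (CLIP -7 8): clip(5,-7,8)=5, clip(-3,-7,8)=-3, clip(5,-7,8)=5, clip(0,-7,8)=0, clip(6,-7,8)=6, clip(-2,-7,8)=-2 -> [5, -3, 5, 0, 6, -2]
Stage 4 (CLIP -4 10): clip(5,-4,10)=5, clip(-3,-4,10)=-3, clip(5,-4,10)=5, clip(0,-4,10)=0, clip(6,-4,10)=6, clip(-2,-4,10)=-2 -> [5, -3, 5, 0, 6, -2]
Stage 5 (ABS): |5|=5, |-3|=3, |5|=5, |0|=0, |6|=6, |-2|=2 -> [5, 3, 5, 0, 6, 2]
Output sum: 21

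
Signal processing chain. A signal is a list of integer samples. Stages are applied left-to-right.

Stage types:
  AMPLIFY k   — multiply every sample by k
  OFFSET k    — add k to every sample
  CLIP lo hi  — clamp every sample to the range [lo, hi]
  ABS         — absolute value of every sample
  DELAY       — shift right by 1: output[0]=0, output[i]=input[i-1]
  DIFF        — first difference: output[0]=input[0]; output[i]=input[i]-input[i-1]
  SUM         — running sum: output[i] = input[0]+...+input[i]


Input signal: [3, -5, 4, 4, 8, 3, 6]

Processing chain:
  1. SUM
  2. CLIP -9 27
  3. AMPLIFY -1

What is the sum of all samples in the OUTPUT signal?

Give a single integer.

Input: [3, -5, 4, 4, 8, 3, 6]
Stage 1 (SUM): sum[0..0]=3, sum[0..1]=-2, sum[0..2]=2, sum[0..3]=6, sum[0..4]=14, sum[0..5]=17, sum[0..6]=23 -> [3, -2, 2, 6, 14, 17, 23]
Stage 2 (CLIP -9 27): clip(3,-9,27)=3, clip(-2,-9,27)=-2, clip(2,-9,27)=2, clip(6,-9,27)=6, clip(14,-9,27)=14, clip(17,-9,27)=17, clip(23,-9,27)=23 -> [3, -2, 2, 6, 14, 17, 23]
Stage 3 (AMPLIFY -1): 3*-1=-3, -2*-1=2, 2*-1=-2, 6*-1=-6, 14*-1=-14, 17*-1=-17, 23*-1=-23 -> [-3, 2, -2, -6, -14, -17, -23]
Output sum: -63

Answer: -63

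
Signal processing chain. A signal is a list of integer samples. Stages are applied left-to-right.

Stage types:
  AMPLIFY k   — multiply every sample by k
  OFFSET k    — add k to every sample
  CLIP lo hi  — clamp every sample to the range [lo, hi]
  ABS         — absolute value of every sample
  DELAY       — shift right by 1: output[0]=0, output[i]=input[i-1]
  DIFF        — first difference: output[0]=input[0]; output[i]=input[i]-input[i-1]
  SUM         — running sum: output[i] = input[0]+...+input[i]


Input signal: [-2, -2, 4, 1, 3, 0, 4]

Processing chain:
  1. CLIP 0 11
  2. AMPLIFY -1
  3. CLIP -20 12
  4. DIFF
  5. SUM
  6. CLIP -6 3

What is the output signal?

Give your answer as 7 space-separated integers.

Input: [-2, -2, 4, 1, 3, 0, 4]
Stage 1 (CLIP 0 11): clip(-2,0,11)=0, clip(-2,0,11)=0, clip(4,0,11)=4, clip(1,0,11)=1, clip(3,0,11)=3, clip(0,0,11)=0, clip(4,0,11)=4 -> [0, 0, 4, 1, 3, 0, 4]
Stage 2 (AMPLIFY -1): 0*-1=0, 0*-1=0, 4*-1=-4, 1*-1=-1, 3*-1=-3, 0*-1=0, 4*-1=-4 -> [0, 0, -4, -1, -3, 0, -4]
Stage 3 (CLIP -20 12): clip(0,-20,12)=0, clip(0,-20,12)=0, clip(-4,-20,12)=-4, clip(-1,-20,12)=-1, clip(-3,-20,12)=-3, clip(0,-20,12)=0, clip(-4,-20,12)=-4 -> [0, 0, -4, -1, -3, 0, -4]
Stage 4 (DIFF): s[0]=0, 0-0=0, -4-0=-4, -1--4=3, -3--1=-2, 0--3=3, -4-0=-4 -> [0, 0, -4, 3, -2, 3, -4]
Stage 5 (SUM): sum[0..0]=0, sum[0..1]=0, sum[0..2]=-4, sum[0..3]=-1, sum[0..4]=-3, sum[0..5]=0, sum[0..6]=-4 -> [0, 0, -4, -1, -3, 0, -4]
Stage 6 (CLIP -6 3): clip(0,-6,3)=0, clip(0,-6,3)=0, clip(-4,-6,3)=-4, clip(-1,-6,3)=-1, clip(-3,-6,3)=-3, clip(0,-6,3)=0, clip(-4,-6,3)=-4 -> [0, 0, -4, -1, -3, 0, -4]

Answer: 0 0 -4 -1 -3 0 -4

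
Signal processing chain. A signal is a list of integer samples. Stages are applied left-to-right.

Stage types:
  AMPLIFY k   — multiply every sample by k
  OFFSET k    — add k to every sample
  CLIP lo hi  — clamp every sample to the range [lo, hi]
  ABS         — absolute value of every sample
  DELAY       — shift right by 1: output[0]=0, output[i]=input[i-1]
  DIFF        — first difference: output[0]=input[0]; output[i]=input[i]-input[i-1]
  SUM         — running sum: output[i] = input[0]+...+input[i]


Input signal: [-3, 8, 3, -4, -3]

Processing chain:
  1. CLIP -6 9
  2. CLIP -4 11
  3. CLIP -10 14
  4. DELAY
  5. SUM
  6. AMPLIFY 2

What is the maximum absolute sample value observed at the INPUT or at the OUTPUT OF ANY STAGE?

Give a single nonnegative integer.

Answer: 16

Derivation:
Input: [-3, 8, 3, -4, -3] (max |s|=8)
Stage 1 (CLIP -6 9): clip(-3,-6,9)=-3, clip(8,-6,9)=8, clip(3,-6,9)=3, clip(-4,-6,9)=-4, clip(-3,-6,9)=-3 -> [-3, 8, 3, -4, -3] (max |s|=8)
Stage 2 (CLIP -4 11): clip(-3,-4,11)=-3, clip(8,-4,11)=8, clip(3,-4,11)=3, clip(-4,-4,11)=-4, clip(-3,-4,11)=-3 -> [-3, 8, 3, -4, -3] (max |s|=8)
Stage 3 (CLIP -10 14): clip(-3,-10,14)=-3, clip(8,-10,14)=8, clip(3,-10,14)=3, clip(-4,-10,14)=-4, clip(-3,-10,14)=-3 -> [-3, 8, 3, -4, -3] (max |s|=8)
Stage 4 (DELAY): [0, -3, 8, 3, -4] = [0, -3, 8, 3, -4] -> [0, -3, 8, 3, -4] (max |s|=8)
Stage 5 (SUM): sum[0..0]=0, sum[0..1]=-3, sum[0..2]=5, sum[0..3]=8, sum[0..4]=4 -> [0, -3, 5, 8, 4] (max |s|=8)
Stage 6 (AMPLIFY 2): 0*2=0, -3*2=-6, 5*2=10, 8*2=16, 4*2=8 -> [0, -6, 10, 16, 8] (max |s|=16)
Overall max amplitude: 16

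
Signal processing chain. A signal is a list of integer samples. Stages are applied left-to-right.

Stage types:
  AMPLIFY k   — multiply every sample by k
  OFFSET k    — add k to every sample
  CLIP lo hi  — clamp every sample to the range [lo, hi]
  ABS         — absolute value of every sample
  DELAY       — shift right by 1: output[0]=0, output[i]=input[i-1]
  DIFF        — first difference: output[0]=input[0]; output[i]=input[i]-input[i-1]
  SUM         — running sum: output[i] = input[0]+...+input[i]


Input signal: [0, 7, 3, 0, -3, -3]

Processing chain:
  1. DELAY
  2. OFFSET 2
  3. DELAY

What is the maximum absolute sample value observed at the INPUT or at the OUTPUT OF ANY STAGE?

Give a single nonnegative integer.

Answer: 9

Derivation:
Input: [0, 7, 3, 0, -3, -3] (max |s|=7)
Stage 1 (DELAY): [0, 0, 7, 3, 0, -3] = [0, 0, 7, 3, 0, -3] -> [0, 0, 7, 3, 0, -3] (max |s|=7)
Stage 2 (OFFSET 2): 0+2=2, 0+2=2, 7+2=9, 3+2=5, 0+2=2, -3+2=-1 -> [2, 2, 9, 5, 2, -1] (max |s|=9)
Stage 3 (DELAY): [0, 2, 2, 9, 5, 2] = [0, 2, 2, 9, 5, 2] -> [0, 2, 2, 9, 5, 2] (max |s|=9)
Overall max amplitude: 9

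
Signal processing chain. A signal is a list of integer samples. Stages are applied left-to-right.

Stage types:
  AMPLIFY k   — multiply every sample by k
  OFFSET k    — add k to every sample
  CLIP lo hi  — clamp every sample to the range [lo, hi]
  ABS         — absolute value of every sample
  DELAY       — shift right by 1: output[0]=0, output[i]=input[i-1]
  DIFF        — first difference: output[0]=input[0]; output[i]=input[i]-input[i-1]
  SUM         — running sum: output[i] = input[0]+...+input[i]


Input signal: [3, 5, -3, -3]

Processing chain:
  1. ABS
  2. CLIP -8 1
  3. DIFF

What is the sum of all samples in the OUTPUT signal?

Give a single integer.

Input: [3, 5, -3, -3]
Stage 1 (ABS): |3|=3, |5|=5, |-3|=3, |-3|=3 -> [3, 5, 3, 3]
Stage 2 (CLIP -8 1): clip(3,-8,1)=1, clip(5,-8,1)=1, clip(3,-8,1)=1, clip(3,-8,1)=1 -> [1, 1, 1, 1]
Stage 3 (DIFF): s[0]=1, 1-1=0, 1-1=0, 1-1=0 -> [1, 0, 0, 0]
Output sum: 1

Answer: 1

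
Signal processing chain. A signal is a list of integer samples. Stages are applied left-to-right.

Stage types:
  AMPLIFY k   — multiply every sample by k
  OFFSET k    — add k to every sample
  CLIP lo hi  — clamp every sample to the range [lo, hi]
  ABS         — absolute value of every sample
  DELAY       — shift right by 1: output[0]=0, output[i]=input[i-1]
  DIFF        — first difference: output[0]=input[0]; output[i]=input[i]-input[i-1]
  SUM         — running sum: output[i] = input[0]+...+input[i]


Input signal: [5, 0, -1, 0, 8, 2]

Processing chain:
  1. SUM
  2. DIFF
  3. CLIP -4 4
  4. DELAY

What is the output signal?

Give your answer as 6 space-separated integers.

Input: [5, 0, -1, 0, 8, 2]
Stage 1 (SUM): sum[0..0]=5, sum[0..1]=5, sum[0..2]=4, sum[0..3]=4, sum[0..4]=12, sum[0..5]=14 -> [5, 5, 4, 4, 12, 14]
Stage 2 (DIFF): s[0]=5, 5-5=0, 4-5=-1, 4-4=0, 12-4=8, 14-12=2 -> [5, 0, -1, 0, 8, 2]
Stage 3 (CLIP -4 4): clip(5,-4,4)=4, clip(0,-4,4)=0, clip(-1,-4,4)=-1, clip(0,-4,4)=0, clip(8,-4,4)=4, clip(2,-4,4)=2 -> [4, 0, -1, 0, 4, 2]
Stage 4 (DELAY): [0, 4, 0, -1, 0, 4] = [0, 4, 0, -1, 0, 4] -> [0, 4, 0, -1, 0, 4]

Answer: 0 4 0 -1 0 4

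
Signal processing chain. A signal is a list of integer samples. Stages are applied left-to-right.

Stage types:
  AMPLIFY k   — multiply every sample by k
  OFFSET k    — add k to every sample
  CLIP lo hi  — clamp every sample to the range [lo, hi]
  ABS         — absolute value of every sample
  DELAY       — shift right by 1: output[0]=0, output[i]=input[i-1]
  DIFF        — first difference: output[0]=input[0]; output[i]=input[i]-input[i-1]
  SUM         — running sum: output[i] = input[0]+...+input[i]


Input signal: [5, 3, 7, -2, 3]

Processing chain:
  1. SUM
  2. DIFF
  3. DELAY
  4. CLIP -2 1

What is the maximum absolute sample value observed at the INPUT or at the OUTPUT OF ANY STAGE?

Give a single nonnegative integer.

Answer: 16

Derivation:
Input: [5, 3, 7, -2, 3] (max |s|=7)
Stage 1 (SUM): sum[0..0]=5, sum[0..1]=8, sum[0..2]=15, sum[0..3]=13, sum[0..4]=16 -> [5, 8, 15, 13, 16] (max |s|=16)
Stage 2 (DIFF): s[0]=5, 8-5=3, 15-8=7, 13-15=-2, 16-13=3 -> [5, 3, 7, -2, 3] (max |s|=7)
Stage 3 (DELAY): [0, 5, 3, 7, -2] = [0, 5, 3, 7, -2] -> [0, 5, 3, 7, -2] (max |s|=7)
Stage 4 (CLIP -2 1): clip(0,-2,1)=0, clip(5,-2,1)=1, clip(3,-2,1)=1, clip(7,-2,1)=1, clip(-2,-2,1)=-2 -> [0, 1, 1, 1, -2] (max |s|=2)
Overall max amplitude: 16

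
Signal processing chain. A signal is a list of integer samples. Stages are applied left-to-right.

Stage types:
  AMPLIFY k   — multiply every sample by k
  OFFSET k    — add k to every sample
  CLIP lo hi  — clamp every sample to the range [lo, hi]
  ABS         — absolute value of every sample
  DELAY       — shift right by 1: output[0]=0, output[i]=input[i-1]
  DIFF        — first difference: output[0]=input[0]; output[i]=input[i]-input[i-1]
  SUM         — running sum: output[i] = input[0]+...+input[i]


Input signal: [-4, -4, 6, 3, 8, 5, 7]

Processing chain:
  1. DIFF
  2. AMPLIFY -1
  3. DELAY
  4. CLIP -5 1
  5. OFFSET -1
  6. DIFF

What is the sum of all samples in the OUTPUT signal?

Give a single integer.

Input: [-4, -4, 6, 3, 8, 5, 7]
Stage 1 (DIFF): s[0]=-4, -4--4=0, 6--4=10, 3-6=-3, 8-3=5, 5-8=-3, 7-5=2 -> [-4, 0, 10, -3, 5, -3, 2]
Stage 2 (AMPLIFY -1): -4*-1=4, 0*-1=0, 10*-1=-10, -3*-1=3, 5*-1=-5, -3*-1=3, 2*-1=-2 -> [4, 0, -10, 3, -5, 3, -2]
Stage 3 (DELAY): [0, 4, 0, -10, 3, -5, 3] = [0, 4, 0, -10, 3, -5, 3] -> [0, 4, 0, -10, 3, -5, 3]
Stage 4 (CLIP -5 1): clip(0,-5,1)=0, clip(4,-5,1)=1, clip(0,-5,1)=0, clip(-10,-5,1)=-5, clip(3,-5,1)=1, clip(-5,-5,1)=-5, clip(3,-5,1)=1 -> [0, 1, 0, -5, 1, -5, 1]
Stage 5 (OFFSET -1): 0+-1=-1, 1+-1=0, 0+-1=-1, -5+-1=-6, 1+-1=0, -5+-1=-6, 1+-1=0 -> [-1, 0, -1, -6, 0, -6, 0]
Stage 6 (DIFF): s[0]=-1, 0--1=1, -1-0=-1, -6--1=-5, 0--6=6, -6-0=-6, 0--6=6 -> [-1, 1, -1, -5, 6, -6, 6]
Output sum: 0

Answer: 0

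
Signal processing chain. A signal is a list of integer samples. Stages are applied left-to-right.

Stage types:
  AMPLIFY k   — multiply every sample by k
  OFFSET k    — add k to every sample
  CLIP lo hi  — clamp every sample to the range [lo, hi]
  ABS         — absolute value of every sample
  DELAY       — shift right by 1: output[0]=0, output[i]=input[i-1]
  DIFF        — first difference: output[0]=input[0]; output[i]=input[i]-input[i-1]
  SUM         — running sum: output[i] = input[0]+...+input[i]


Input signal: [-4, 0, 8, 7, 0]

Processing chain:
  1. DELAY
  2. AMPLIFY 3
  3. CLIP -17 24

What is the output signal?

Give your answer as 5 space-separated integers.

Answer: 0 -12 0 24 21

Derivation:
Input: [-4, 0, 8, 7, 0]
Stage 1 (DELAY): [0, -4, 0, 8, 7] = [0, -4, 0, 8, 7] -> [0, -4, 0, 8, 7]
Stage 2 (AMPLIFY 3): 0*3=0, -4*3=-12, 0*3=0, 8*3=24, 7*3=21 -> [0, -12, 0, 24, 21]
Stage 3 (CLIP -17 24): clip(0,-17,24)=0, clip(-12,-17,24)=-12, clip(0,-17,24)=0, clip(24,-17,24)=24, clip(21,-17,24)=21 -> [0, -12, 0, 24, 21]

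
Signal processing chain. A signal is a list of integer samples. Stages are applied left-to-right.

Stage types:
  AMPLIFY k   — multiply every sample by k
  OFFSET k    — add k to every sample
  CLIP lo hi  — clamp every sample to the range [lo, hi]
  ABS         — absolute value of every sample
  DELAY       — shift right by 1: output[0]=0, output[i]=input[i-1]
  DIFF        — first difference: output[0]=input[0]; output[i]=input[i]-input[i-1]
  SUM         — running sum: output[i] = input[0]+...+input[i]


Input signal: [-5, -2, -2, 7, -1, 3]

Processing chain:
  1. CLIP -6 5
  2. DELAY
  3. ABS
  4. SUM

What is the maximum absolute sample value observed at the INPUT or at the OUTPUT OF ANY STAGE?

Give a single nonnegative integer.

Answer: 15

Derivation:
Input: [-5, -2, -2, 7, -1, 3] (max |s|=7)
Stage 1 (CLIP -6 5): clip(-5,-6,5)=-5, clip(-2,-6,5)=-2, clip(-2,-6,5)=-2, clip(7,-6,5)=5, clip(-1,-6,5)=-1, clip(3,-6,5)=3 -> [-5, -2, -2, 5, -1, 3] (max |s|=5)
Stage 2 (DELAY): [0, -5, -2, -2, 5, -1] = [0, -5, -2, -2, 5, -1] -> [0, -5, -2, -2, 5, -1] (max |s|=5)
Stage 3 (ABS): |0|=0, |-5|=5, |-2|=2, |-2|=2, |5|=5, |-1|=1 -> [0, 5, 2, 2, 5, 1] (max |s|=5)
Stage 4 (SUM): sum[0..0]=0, sum[0..1]=5, sum[0..2]=7, sum[0..3]=9, sum[0..4]=14, sum[0..5]=15 -> [0, 5, 7, 9, 14, 15] (max |s|=15)
Overall max amplitude: 15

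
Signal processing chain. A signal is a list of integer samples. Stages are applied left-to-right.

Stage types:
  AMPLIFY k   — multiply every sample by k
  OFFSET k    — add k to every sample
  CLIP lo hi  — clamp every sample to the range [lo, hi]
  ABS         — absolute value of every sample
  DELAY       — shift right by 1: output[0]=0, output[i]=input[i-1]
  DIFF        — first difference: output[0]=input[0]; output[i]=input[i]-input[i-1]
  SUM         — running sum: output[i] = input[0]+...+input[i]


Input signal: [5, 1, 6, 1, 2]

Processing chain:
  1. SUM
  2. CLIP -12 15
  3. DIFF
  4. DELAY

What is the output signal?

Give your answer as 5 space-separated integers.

Input: [5, 1, 6, 1, 2]
Stage 1 (SUM): sum[0..0]=5, sum[0..1]=6, sum[0..2]=12, sum[0..3]=13, sum[0..4]=15 -> [5, 6, 12, 13, 15]
Stage 2 (CLIP -12 15): clip(5,-12,15)=5, clip(6,-12,15)=6, clip(12,-12,15)=12, clip(13,-12,15)=13, clip(15,-12,15)=15 -> [5, 6, 12, 13, 15]
Stage 3 (DIFF): s[0]=5, 6-5=1, 12-6=6, 13-12=1, 15-13=2 -> [5, 1, 6, 1, 2]
Stage 4 (DELAY): [0, 5, 1, 6, 1] = [0, 5, 1, 6, 1] -> [0, 5, 1, 6, 1]

Answer: 0 5 1 6 1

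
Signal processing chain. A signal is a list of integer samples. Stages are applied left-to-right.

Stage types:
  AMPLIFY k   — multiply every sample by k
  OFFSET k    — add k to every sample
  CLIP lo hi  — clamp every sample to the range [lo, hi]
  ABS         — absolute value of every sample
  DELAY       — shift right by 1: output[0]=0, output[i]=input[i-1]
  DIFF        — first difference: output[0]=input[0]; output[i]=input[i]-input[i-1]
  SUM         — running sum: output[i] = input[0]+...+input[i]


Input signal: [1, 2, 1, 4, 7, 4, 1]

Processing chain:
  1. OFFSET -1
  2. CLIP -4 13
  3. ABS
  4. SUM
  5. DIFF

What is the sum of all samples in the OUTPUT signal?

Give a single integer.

Input: [1, 2, 1, 4, 7, 4, 1]
Stage 1 (OFFSET -1): 1+-1=0, 2+-1=1, 1+-1=0, 4+-1=3, 7+-1=6, 4+-1=3, 1+-1=0 -> [0, 1, 0, 3, 6, 3, 0]
Stage 2 (CLIP -4 13): clip(0,-4,13)=0, clip(1,-4,13)=1, clip(0,-4,13)=0, clip(3,-4,13)=3, clip(6,-4,13)=6, clip(3,-4,13)=3, clip(0,-4,13)=0 -> [0, 1, 0, 3, 6, 3, 0]
Stage 3 (ABS): |0|=0, |1|=1, |0|=0, |3|=3, |6|=6, |3|=3, |0|=0 -> [0, 1, 0, 3, 6, 3, 0]
Stage 4 (SUM): sum[0..0]=0, sum[0..1]=1, sum[0..2]=1, sum[0..3]=4, sum[0..4]=10, sum[0..5]=13, sum[0..6]=13 -> [0, 1, 1, 4, 10, 13, 13]
Stage 5 (DIFF): s[0]=0, 1-0=1, 1-1=0, 4-1=3, 10-4=6, 13-10=3, 13-13=0 -> [0, 1, 0, 3, 6, 3, 0]
Output sum: 13

Answer: 13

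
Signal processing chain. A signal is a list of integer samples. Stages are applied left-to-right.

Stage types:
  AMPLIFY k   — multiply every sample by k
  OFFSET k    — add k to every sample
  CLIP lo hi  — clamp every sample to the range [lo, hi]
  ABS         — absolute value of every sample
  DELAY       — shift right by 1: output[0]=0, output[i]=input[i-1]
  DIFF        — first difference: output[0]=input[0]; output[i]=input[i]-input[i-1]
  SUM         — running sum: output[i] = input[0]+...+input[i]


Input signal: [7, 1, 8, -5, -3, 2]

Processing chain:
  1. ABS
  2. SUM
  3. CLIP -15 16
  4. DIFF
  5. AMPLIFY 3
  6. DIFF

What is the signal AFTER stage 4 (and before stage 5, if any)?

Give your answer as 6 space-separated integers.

Input: [7, 1, 8, -5, -3, 2]
Stage 1 (ABS): |7|=7, |1|=1, |8|=8, |-5|=5, |-3|=3, |2|=2 -> [7, 1, 8, 5, 3, 2]
Stage 2 (SUM): sum[0..0]=7, sum[0..1]=8, sum[0..2]=16, sum[0..3]=21, sum[0..4]=24, sum[0..5]=26 -> [7, 8, 16, 21, 24, 26]
Stage 3 (CLIP -15 16): clip(7,-15,16)=7, clip(8,-15,16)=8, clip(16,-15,16)=16, clip(21,-15,16)=16, clip(24,-15,16)=16, clip(26,-15,16)=16 -> [7, 8, 16, 16, 16, 16]
Stage 4 (DIFF): s[0]=7, 8-7=1, 16-8=8, 16-16=0, 16-16=0, 16-16=0 -> [7, 1, 8, 0, 0, 0]

Answer: 7 1 8 0 0 0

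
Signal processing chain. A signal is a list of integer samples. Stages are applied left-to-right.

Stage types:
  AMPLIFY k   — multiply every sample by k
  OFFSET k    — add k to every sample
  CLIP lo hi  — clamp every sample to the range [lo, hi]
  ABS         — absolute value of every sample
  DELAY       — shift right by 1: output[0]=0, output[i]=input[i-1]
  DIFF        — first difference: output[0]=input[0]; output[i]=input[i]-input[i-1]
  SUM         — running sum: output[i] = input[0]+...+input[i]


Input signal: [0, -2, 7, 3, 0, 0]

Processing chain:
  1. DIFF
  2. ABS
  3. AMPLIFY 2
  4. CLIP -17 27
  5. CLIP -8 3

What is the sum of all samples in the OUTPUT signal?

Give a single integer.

Input: [0, -2, 7, 3, 0, 0]
Stage 1 (DIFF): s[0]=0, -2-0=-2, 7--2=9, 3-7=-4, 0-3=-3, 0-0=0 -> [0, -2, 9, -4, -3, 0]
Stage 2 (ABS): |0|=0, |-2|=2, |9|=9, |-4|=4, |-3|=3, |0|=0 -> [0, 2, 9, 4, 3, 0]
Stage 3 (AMPLIFY 2): 0*2=0, 2*2=4, 9*2=18, 4*2=8, 3*2=6, 0*2=0 -> [0, 4, 18, 8, 6, 0]
Stage 4 (CLIP -17 27): clip(0,-17,27)=0, clip(4,-17,27)=4, clip(18,-17,27)=18, clip(8,-17,27)=8, clip(6,-17,27)=6, clip(0,-17,27)=0 -> [0, 4, 18, 8, 6, 0]
Stage 5 (CLIP -8 3): clip(0,-8,3)=0, clip(4,-8,3)=3, clip(18,-8,3)=3, clip(8,-8,3)=3, clip(6,-8,3)=3, clip(0,-8,3)=0 -> [0, 3, 3, 3, 3, 0]
Output sum: 12

Answer: 12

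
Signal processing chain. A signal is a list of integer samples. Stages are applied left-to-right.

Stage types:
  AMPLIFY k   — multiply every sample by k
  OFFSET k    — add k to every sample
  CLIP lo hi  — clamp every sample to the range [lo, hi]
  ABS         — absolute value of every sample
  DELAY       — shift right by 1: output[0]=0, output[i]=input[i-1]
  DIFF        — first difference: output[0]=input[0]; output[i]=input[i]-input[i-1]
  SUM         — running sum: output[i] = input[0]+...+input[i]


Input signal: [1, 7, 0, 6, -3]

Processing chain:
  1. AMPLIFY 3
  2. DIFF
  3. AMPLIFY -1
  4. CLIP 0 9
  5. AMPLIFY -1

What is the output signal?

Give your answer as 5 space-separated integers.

Answer: 0 0 -9 0 -9

Derivation:
Input: [1, 7, 0, 6, -3]
Stage 1 (AMPLIFY 3): 1*3=3, 7*3=21, 0*3=0, 6*3=18, -3*3=-9 -> [3, 21, 0, 18, -9]
Stage 2 (DIFF): s[0]=3, 21-3=18, 0-21=-21, 18-0=18, -9-18=-27 -> [3, 18, -21, 18, -27]
Stage 3 (AMPLIFY -1): 3*-1=-3, 18*-1=-18, -21*-1=21, 18*-1=-18, -27*-1=27 -> [-3, -18, 21, -18, 27]
Stage 4 (CLIP 0 9): clip(-3,0,9)=0, clip(-18,0,9)=0, clip(21,0,9)=9, clip(-18,0,9)=0, clip(27,0,9)=9 -> [0, 0, 9, 0, 9]
Stage 5 (AMPLIFY -1): 0*-1=0, 0*-1=0, 9*-1=-9, 0*-1=0, 9*-1=-9 -> [0, 0, -9, 0, -9]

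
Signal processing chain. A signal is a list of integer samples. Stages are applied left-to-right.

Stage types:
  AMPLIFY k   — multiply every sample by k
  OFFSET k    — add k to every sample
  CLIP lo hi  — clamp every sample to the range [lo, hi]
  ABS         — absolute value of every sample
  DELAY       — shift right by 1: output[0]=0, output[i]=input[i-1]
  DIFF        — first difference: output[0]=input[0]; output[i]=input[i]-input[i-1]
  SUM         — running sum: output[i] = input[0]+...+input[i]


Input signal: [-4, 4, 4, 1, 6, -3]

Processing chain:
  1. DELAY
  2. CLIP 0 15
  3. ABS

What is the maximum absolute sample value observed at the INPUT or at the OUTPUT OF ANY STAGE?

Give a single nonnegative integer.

Input: [-4, 4, 4, 1, 6, -3] (max |s|=6)
Stage 1 (DELAY): [0, -4, 4, 4, 1, 6] = [0, -4, 4, 4, 1, 6] -> [0, -4, 4, 4, 1, 6] (max |s|=6)
Stage 2 (CLIP 0 15): clip(0,0,15)=0, clip(-4,0,15)=0, clip(4,0,15)=4, clip(4,0,15)=4, clip(1,0,15)=1, clip(6,0,15)=6 -> [0, 0, 4, 4, 1, 6] (max |s|=6)
Stage 3 (ABS): |0|=0, |0|=0, |4|=4, |4|=4, |1|=1, |6|=6 -> [0, 0, 4, 4, 1, 6] (max |s|=6)
Overall max amplitude: 6

Answer: 6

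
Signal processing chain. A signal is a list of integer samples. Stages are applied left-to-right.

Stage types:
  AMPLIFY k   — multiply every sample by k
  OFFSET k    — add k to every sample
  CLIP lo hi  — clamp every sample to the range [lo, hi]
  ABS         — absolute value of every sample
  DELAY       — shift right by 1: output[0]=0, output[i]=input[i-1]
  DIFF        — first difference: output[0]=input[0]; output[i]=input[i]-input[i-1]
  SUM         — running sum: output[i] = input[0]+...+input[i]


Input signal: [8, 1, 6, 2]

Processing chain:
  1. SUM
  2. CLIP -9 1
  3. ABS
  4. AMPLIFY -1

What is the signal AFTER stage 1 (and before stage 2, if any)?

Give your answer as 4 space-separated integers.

Answer: 8 9 15 17

Derivation:
Input: [8, 1, 6, 2]
Stage 1 (SUM): sum[0..0]=8, sum[0..1]=9, sum[0..2]=15, sum[0..3]=17 -> [8, 9, 15, 17]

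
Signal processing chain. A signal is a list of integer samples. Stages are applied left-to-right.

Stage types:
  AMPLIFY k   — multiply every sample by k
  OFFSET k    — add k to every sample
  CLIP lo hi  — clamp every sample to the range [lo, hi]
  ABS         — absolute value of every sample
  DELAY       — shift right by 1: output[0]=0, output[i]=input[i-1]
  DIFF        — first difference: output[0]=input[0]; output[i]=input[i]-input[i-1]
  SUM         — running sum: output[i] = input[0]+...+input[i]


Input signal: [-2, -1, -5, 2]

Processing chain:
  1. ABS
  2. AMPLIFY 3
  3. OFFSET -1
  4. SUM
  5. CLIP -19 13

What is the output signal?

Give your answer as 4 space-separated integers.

Answer: 5 7 13 13

Derivation:
Input: [-2, -1, -5, 2]
Stage 1 (ABS): |-2|=2, |-1|=1, |-5|=5, |2|=2 -> [2, 1, 5, 2]
Stage 2 (AMPLIFY 3): 2*3=6, 1*3=3, 5*3=15, 2*3=6 -> [6, 3, 15, 6]
Stage 3 (OFFSET -1): 6+-1=5, 3+-1=2, 15+-1=14, 6+-1=5 -> [5, 2, 14, 5]
Stage 4 (SUM): sum[0..0]=5, sum[0..1]=7, sum[0..2]=21, sum[0..3]=26 -> [5, 7, 21, 26]
Stage 5 (CLIP -19 13): clip(5,-19,13)=5, clip(7,-19,13)=7, clip(21,-19,13)=13, clip(26,-19,13)=13 -> [5, 7, 13, 13]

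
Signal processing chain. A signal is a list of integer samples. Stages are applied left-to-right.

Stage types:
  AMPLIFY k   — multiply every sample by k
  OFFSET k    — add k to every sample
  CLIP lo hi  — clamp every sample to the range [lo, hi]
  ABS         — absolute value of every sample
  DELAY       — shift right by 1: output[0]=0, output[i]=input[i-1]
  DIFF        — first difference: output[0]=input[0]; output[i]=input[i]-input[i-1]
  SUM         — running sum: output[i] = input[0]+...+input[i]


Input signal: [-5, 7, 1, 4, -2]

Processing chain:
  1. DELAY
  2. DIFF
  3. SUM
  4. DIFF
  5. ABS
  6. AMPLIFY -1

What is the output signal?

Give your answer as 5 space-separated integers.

Input: [-5, 7, 1, 4, -2]
Stage 1 (DELAY): [0, -5, 7, 1, 4] = [0, -5, 7, 1, 4] -> [0, -5, 7, 1, 4]
Stage 2 (DIFF): s[0]=0, -5-0=-5, 7--5=12, 1-7=-6, 4-1=3 -> [0, -5, 12, -6, 3]
Stage 3 (SUM): sum[0..0]=0, sum[0..1]=-5, sum[0..2]=7, sum[0..3]=1, sum[0..4]=4 -> [0, -5, 7, 1, 4]
Stage 4 (DIFF): s[0]=0, -5-0=-5, 7--5=12, 1-7=-6, 4-1=3 -> [0, -5, 12, -6, 3]
Stage 5 (ABS): |0|=0, |-5|=5, |12|=12, |-6|=6, |3|=3 -> [0, 5, 12, 6, 3]
Stage 6 (AMPLIFY -1): 0*-1=0, 5*-1=-5, 12*-1=-12, 6*-1=-6, 3*-1=-3 -> [0, -5, -12, -6, -3]

Answer: 0 -5 -12 -6 -3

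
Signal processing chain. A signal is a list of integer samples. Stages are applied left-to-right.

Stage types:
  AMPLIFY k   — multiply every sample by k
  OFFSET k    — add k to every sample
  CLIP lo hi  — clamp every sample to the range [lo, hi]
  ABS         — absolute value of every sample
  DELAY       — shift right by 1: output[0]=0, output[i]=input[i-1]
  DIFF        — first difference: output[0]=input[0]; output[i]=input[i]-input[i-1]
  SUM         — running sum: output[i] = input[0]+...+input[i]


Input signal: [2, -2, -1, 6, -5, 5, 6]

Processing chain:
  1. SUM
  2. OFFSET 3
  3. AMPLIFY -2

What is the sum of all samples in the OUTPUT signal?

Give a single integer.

Answer: -86

Derivation:
Input: [2, -2, -1, 6, -5, 5, 6]
Stage 1 (SUM): sum[0..0]=2, sum[0..1]=0, sum[0..2]=-1, sum[0..3]=5, sum[0..4]=0, sum[0..5]=5, sum[0..6]=11 -> [2, 0, -1, 5, 0, 5, 11]
Stage 2 (OFFSET 3): 2+3=5, 0+3=3, -1+3=2, 5+3=8, 0+3=3, 5+3=8, 11+3=14 -> [5, 3, 2, 8, 3, 8, 14]
Stage 3 (AMPLIFY -2): 5*-2=-10, 3*-2=-6, 2*-2=-4, 8*-2=-16, 3*-2=-6, 8*-2=-16, 14*-2=-28 -> [-10, -6, -4, -16, -6, -16, -28]
Output sum: -86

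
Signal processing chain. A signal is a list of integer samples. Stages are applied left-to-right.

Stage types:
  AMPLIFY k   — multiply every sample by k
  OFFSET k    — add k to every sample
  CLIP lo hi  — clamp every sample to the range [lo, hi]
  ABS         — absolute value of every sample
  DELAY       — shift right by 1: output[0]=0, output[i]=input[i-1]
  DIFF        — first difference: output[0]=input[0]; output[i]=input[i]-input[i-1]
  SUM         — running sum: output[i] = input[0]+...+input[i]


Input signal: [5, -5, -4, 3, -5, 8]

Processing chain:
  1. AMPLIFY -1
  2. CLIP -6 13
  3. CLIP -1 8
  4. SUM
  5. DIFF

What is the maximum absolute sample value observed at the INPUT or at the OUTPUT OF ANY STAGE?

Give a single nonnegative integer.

Input: [5, -5, -4, 3, -5, 8] (max |s|=8)
Stage 1 (AMPLIFY -1): 5*-1=-5, -5*-1=5, -4*-1=4, 3*-1=-3, -5*-1=5, 8*-1=-8 -> [-5, 5, 4, -3, 5, -8] (max |s|=8)
Stage 2 (CLIP -6 13): clip(-5,-6,13)=-5, clip(5,-6,13)=5, clip(4,-6,13)=4, clip(-3,-6,13)=-3, clip(5,-6,13)=5, clip(-8,-6,13)=-6 -> [-5, 5, 4, -3, 5, -6] (max |s|=6)
Stage 3 (CLIP -1 8): clip(-5,-1,8)=-1, clip(5,-1,8)=5, clip(4,-1,8)=4, clip(-3,-1,8)=-1, clip(5,-1,8)=5, clip(-6,-1,8)=-1 -> [-1, 5, 4, -1, 5, -1] (max |s|=5)
Stage 4 (SUM): sum[0..0]=-1, sum[0..1]=4, sum[0..2]=8, sum[0..3]=7, sum[0..4]=12, sum[0..5]=11 -> [-1, 4, 8, 7, 12, 11] (max |s|=12)
Stage 5 (DIFF): s[0]=-1, 4--1=5, 8-4=4, 7-8=-1, 12-7=5, 11-12=-1 -> [-1, 5, 4, -1, 5, -1] (max |s|=5)
Overall max amplitude: 12

Answer: 12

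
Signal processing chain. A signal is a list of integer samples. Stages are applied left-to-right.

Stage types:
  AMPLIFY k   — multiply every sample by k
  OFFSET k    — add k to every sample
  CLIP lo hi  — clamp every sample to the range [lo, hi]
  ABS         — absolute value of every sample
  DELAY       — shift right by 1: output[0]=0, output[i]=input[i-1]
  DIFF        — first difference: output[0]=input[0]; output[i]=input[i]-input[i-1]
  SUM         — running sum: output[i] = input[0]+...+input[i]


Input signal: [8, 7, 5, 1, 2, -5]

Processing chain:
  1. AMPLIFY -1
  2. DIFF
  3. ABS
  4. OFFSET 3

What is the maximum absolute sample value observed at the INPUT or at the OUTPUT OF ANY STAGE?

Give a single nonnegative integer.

Answer: 11

Derivation:
Input: [8, 7, 5, 1, 2, -5] (max |s|=8)
Stage 1 (AMPLIFY -1): 8*-1=-8, 7*-1=-7, 5*-1=-5, 1*-1=-1, 2*-1=-2, -5*-1=5 -> [-8, -7, -5, -1, -2, 5] (max |s|=8)
Stage 2 (DIFF): s[0]=-8, -7--8=1, -5--7=2, -1--5=4, -2--1=-1, 5--2=7 -> [-8, 1, 2, 4, -1, 7] (max |s|=8)
Stage 3 (ABS): |-8|=8, |1|=1, |2|=2, |4|=4, |-1|=1, |7|=7 -> [8, 1, 2, 4, 1, 7] (max |s|=8)
Stage 4 (OFFSET 3): 8+3=11, 1+3=4, 2+3=5, 4+3=7, 1+3=4, 7+3=10 -> [11, 4, 5, 7, 4, 10] (max |s|=11)
Overall max amplitude: 11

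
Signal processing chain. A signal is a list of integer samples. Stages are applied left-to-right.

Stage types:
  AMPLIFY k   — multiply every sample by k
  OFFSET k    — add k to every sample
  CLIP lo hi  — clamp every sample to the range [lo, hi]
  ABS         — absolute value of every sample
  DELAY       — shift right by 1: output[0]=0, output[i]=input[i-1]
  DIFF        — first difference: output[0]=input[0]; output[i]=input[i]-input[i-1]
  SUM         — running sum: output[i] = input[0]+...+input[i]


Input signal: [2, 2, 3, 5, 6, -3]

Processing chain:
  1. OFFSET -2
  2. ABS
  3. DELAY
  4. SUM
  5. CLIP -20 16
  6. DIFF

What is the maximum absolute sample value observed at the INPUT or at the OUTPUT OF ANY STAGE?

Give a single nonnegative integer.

Input: [2, 2, 3, 5, 6, -3] (max |s|=6)
Stage 1 (OFFSET -2): 2+-2=0, 2+-2=0, 3+-2=1, 5+-2=3, 6+-2=4, -3+-2=-5 -> [0, 0, 1, 3, 4, -5] (max |s|=5)
Stage 2 (ABS): |0|=0, |0|=0, |1|=1, |3|=3, |4|=4, |-5|=5 -> [0, 0, 1, 3, 4, 5] (max |s|=5)
Stage 3 (DELAY): [0, 0, 0, 1, 3, 4] = [0, 0, 0, 1, 3, 4] -> [0, 0, 0, 1, 3, 4] (max |s|=4)
Stage 4 (SUM): sum[0..0]=0, sum[0..1]=0, sum[0..2]=0, sum[0..3]=1, sum[0..4]=4, sum[0..5]=8 -> [0, 0, 0, 1, 4, 8] (max |s|=8)
Stage 5 (CLIP -20 16): clip(0,-20,16)=0, clip(0,-20,16)=0, clip(0,-20,16)=0, clip(1,-20,16)=1, clip(4,-20,16)=4, clip(8,-20,16)=8 -> [0, 0, 0, 1, 4, 8] (max |s|=8)
Stage 6 (DIFF): s[0]=0, 0-0=0, 0-0=0, 1-0=1, 4-1=3, 8-4=4 -> [0, 0, 0, 1, 3, 4] (max |s|=4)
Overall max amplitude: 8

Answer: 8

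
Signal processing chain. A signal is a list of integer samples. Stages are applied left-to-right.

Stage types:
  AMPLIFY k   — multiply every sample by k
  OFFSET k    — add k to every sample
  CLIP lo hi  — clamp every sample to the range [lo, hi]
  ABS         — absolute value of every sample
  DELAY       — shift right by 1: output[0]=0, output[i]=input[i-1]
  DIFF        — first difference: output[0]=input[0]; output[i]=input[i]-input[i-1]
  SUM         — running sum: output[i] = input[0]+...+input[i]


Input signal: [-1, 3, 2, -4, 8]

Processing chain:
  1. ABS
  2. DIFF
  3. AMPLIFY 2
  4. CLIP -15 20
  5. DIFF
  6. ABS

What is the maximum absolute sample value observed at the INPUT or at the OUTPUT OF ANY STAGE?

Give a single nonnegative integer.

Answer: 8

Derivation:
Input: [-1, 3, 2, -4, 8] (max |s|=8)
Stage 1 (ABS): |-1|=1, |3|=3, |2|=2, |-4|=4, |8|=8 -> [1, 3, 2, 4, 8] (max |s|=8)
Stage 2 (DIFF): s[0]=1, 3-1=2, 2-3=-1, 4-2=2, 8-4=4 -> [1, 2, -1, 2, 4] (max |s|=4)
Stage 3 (AMPLIFY 2): 1*2=2, 2*2=4, -1*2=-2, 2*2=4, 4*2=8 -> [2, 4, -2, 4, 8] (max |s|=8)
Stage 4 (CLIP -15 20): clip(2,-15,20)=2, clip(4,-15,20)=4, clip(-2,-15,20)=-2, clip(4,-15,20)=4, clip(8,-15,20)=8 -> [2, 4, -2, 4, 8] (max |s|=8)
Stage 5 (DIFF): s[0]=2, 4-2=2, -2-4=-6, 4--2=6, 8-4=4 -> [2, 2, -6, 6, 4] (max |s|=6)
Stage 6 (ABS): |2|=2, |2|=2, |-6|=6, |6|=6, |4|=4 -> [2, 2, 6, 6, 4] (max |s|=6)
Overall max amplitude: 8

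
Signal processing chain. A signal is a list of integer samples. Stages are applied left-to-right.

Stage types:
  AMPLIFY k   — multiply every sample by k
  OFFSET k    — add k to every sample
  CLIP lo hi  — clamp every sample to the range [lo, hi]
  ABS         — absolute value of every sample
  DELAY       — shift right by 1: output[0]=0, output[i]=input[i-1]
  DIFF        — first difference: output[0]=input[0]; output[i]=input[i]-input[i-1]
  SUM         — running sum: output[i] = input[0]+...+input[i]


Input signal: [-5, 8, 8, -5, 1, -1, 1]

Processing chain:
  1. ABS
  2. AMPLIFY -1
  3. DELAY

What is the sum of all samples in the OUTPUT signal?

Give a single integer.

Input: [-5, 8, 8, -5, 1, -1, 1]
Stage 1 (ABS): |-5|=5, |8|=8, |8|=8, |-5|=5, |1|=1, |-1|=1, |1|=1 -> [5, 8, 8, 5, 1, 1, 1]
Stage 2 (AMPLIFY -1): 5*-1=-5, 8*-1=-8, 8*-1=-8, 5*-1=-5, 1*-1=-1, 1*-1=-1, 1*-1=-1 -> [-5, -8, -8, -5, -1, -1, -1]
Stage 3 (DELAY): [0, -5, -8, -8, -5, -1, -1] = [0, -5, -8, -8, -5, -1, -1] -> [0, -5, -8, -8, -5, -1, -1]
Output sum: -28

Answer: -28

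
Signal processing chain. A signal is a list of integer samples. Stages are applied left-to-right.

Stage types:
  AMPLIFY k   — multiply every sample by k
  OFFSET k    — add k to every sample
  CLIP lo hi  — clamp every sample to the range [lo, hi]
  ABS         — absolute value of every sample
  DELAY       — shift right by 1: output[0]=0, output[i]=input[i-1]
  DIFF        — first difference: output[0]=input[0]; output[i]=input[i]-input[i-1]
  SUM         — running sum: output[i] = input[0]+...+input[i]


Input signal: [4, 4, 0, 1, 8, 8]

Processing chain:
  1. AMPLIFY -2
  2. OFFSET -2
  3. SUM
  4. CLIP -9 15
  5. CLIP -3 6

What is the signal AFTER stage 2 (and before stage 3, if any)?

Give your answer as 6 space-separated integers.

Answer: -10 -10 -2 -4 -18 -18

Derivation:
Input: [4, 4, 0, 1, 8, 8]
Stage 1 (AMPLIFY -2): 4*-2=-8, 4*-2=-8, 0*-2=0, 1*-2=-2, 8*-2=-16, 8*-2=-16 -> [-8, -8, 0, -2, -16, -16]
Stage 2 (OFFSET -2): -8+-2=-10, -8+-2=-10, 0+-2=-2, -2+-2=-4, -16+-2=-18, -16+-2=-18 -> [-10, -10, -2, -4, -18, -18]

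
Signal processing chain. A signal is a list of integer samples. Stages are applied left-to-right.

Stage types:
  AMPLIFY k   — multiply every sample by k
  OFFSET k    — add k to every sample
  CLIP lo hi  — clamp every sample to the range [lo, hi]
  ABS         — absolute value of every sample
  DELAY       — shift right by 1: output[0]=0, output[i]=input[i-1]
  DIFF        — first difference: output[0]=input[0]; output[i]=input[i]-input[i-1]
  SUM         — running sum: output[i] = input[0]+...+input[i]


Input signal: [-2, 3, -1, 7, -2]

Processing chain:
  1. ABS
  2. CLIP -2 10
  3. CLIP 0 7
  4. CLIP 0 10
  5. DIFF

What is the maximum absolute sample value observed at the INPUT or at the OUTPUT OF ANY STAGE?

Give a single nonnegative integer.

Answer: 7

Derivation:
Input: [-2, 3, -1, 7, -2] (max |s|=7)
Stage 1 (ABS): |-2|=2, |3|=3, |-1|=1, |7|=7, |-2|=2 -> [2, 3, 1, 7, 2] (max |s|=7)
Stage 2 (CLIP -2 10): clip(2,-2,10)=2, clip(3,-2,10)=3, clip(1,-2,10)=1, clip(7,-2,10)=7, clip(2,-2,10)=2 -> [2, 3, 1, 7, 2] (max |s|=7)
Stage 3 (CLIP 0 7): clip(2,0,7)=2, clip(3,0,7)=3, clip(1,0,7)=1, clip(7,0,7)=7, clip(2,0,7)=2 -> [2, 3, 1, 7, 2] (max |s|=7)
Stage 4 (CLIP 0 10): clip(2,0,10)=2, clip(3,0,10)=3, clip(1,0,10)=1, clip(7,0,10)=7, clip(2,0,10)=2 -> [2, 3, 1, 7, 2] (max |s|=7)
Stage 5 (DIFF): s[0]=2, 3-2=1, 1-3=-2, 7-1=6, 2-7=-5 -> [2, 1, -2, 6, -5] (max |s|=6)
Overall max amplitude: 7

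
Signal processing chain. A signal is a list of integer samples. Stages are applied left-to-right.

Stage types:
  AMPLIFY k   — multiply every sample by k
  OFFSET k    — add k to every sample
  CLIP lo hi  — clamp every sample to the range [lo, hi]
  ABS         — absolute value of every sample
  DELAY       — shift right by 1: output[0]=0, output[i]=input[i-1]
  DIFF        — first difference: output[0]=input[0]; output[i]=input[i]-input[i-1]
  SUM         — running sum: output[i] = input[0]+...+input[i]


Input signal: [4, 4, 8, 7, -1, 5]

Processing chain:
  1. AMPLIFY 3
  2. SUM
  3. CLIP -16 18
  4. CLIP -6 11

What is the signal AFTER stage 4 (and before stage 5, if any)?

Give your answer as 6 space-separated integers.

Answer: 11 11 11 11 11 11

Derivation:
Input: [4, 4, 8, 7, -1, 5]
Stage 1 (AMPLIFY 3): 4*3=12, 4*3=12, 8*3=24, 7*3=21, -1*3=-3, 5*3=15 -> [12, 12, 24, 21, -3, 15]
Stage 2 (SUM): sum[0..0]=12, sum[0..1]=24, sum[0..2]=48, sum[0..3]=69, sum[0..4]=66, sum[0..5]=81 -> [12, 24, 48, 69, 66, 81]
Stage 3 (CLIP -16 18): clip(12,-16,18)=12, clip(24,-16,18)=18, clip(48,-16,18)=18, clip(69,-16,18)=18, clip(66,-16,18)=18, clip(81,-16,18)=18 -> [12, 18, 18, 18, 18, 18]
Stage 4 (CLIP -6 11): clip(12,-6,11)=11, clip(18,-6,11)=11, clip(18,-6,11)=11, clip(18,-6,11)=11, clip(18,-6,11)=11, clip(18,-6,11)=11 -> [11, 11, 11, 11, 11, 11]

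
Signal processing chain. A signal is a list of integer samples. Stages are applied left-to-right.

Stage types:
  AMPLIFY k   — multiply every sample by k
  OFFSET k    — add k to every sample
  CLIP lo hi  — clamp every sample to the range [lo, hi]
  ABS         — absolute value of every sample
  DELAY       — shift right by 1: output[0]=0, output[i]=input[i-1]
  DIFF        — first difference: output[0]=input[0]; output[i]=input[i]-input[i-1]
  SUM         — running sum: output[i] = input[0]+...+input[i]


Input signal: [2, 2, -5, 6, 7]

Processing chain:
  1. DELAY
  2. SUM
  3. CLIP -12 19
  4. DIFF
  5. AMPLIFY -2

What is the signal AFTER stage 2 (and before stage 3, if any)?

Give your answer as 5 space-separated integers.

Input: [2, 2, -5, 6, 7]
Stage 1 (DELAY): [0, 2, 2, -5, 6] = [0, 2, 2, -5, 6] -> [0, 2, 2, -5, 6]
Stage 2 (SUM): sum[0..0]=0, sum[0..1]=2, sum[0..2]=4, sum[0..3]=-1, sum[0..4]=5 -> [0, 2, 4, -1, 5]

Answer: 0 2 4 -1 5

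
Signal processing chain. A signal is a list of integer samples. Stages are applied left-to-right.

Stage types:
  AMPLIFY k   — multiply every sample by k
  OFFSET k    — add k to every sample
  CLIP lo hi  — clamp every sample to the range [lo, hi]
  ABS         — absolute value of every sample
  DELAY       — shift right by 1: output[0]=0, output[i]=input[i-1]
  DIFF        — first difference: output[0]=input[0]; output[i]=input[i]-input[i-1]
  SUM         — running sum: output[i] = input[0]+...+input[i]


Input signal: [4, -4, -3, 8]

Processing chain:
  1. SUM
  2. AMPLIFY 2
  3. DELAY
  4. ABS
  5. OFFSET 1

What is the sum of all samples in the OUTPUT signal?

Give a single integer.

Input: [4, -4, -3, 8]
Stage 1 (SUM): sum[0..0]=4, sum[0..1]=0, sum[0..2]=-3, sum[0..3]=5 -> [4, 0, -3, 5]
Stage 2 (AMPLIFY 2): 4*2=8, 0*2=0, -3*2=-6, 5*2=10 -> [8, 0, -6, 10]
Stage 3 (DELAY): [0, 8, 0, -6] = [0, 8, 0, -6] -> [0, 8, 0, -6]
Stage 4 (ABS): |0|=0, |8|=8, |0|=0, |-6|=6 -> [0, 8, 0, 6]
Stage 5 (OFFSET 1): 0+1=1, 8+1=9, 0+1=1, 6+1=7 -> [1, 9, 1, 7]
Output sum: 18

Answer: 18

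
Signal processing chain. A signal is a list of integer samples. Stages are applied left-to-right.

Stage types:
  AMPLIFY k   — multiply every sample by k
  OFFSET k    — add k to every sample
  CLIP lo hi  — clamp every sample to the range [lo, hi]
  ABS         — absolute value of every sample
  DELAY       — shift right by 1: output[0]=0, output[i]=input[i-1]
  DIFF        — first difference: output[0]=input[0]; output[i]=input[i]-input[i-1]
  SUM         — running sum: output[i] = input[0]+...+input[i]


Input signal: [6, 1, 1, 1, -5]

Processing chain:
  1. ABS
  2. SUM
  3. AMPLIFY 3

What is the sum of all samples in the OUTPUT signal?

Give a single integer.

Answer: 132

Derivation:
Input: [6, 1, 1, 1, -5]
Stage 1 (ABS): |6|=6, |1|=1, |1|=1, |1|=1, |-5|=5 -> [6, 1, 1, 1, 5]
Stage 2 (SUM): sum[0..0]=6, sum[0..1]=7, sum[0..2]=8, sum[0..3]=9, sum[0..4]=14 -> [6, 7, 8, 9, 14]
Stage 3 (AMPLIFY 3): 6*3=18, 7*3=21, 8*3=24, 9*3=27, 14*3=42 -> [18, 21, 24, 27, 42]
Output sum: 132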